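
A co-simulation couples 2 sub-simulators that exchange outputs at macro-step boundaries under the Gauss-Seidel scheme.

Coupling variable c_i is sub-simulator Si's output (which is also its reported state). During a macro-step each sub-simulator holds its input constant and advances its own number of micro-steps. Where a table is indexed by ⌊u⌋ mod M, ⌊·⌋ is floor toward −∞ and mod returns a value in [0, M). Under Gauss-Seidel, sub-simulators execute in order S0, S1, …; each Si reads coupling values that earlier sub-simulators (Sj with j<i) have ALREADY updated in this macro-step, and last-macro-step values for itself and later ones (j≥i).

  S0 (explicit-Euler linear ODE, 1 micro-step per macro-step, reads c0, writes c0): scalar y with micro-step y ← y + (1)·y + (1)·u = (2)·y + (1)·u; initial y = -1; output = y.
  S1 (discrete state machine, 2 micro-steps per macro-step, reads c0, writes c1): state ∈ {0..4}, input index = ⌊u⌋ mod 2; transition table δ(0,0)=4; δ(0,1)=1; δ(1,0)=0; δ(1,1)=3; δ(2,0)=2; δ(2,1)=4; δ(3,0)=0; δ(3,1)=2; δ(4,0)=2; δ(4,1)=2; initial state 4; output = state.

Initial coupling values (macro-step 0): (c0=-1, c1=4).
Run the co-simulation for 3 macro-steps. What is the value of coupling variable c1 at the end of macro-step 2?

c1 at macro-step 2 = 4

macro 1: S0 reads c0=-1 → after 1×micro: -3; S1 reads c0=-3 → after 2×micro: 4 ⇒ (c0=-3, c1=4)
macro 2: S0 reads c0=-3 → after 1×micro: -9; S1 reads c0=-9 → after 2×micro: 4 ⇒ (c0=-9, c1=4)
macro 3: S0 reads c0=-9 → after 1×micro: -27; S1 reads c0=-27 → after 2×micro: 4 ⇒ (c0=-27, c1=4)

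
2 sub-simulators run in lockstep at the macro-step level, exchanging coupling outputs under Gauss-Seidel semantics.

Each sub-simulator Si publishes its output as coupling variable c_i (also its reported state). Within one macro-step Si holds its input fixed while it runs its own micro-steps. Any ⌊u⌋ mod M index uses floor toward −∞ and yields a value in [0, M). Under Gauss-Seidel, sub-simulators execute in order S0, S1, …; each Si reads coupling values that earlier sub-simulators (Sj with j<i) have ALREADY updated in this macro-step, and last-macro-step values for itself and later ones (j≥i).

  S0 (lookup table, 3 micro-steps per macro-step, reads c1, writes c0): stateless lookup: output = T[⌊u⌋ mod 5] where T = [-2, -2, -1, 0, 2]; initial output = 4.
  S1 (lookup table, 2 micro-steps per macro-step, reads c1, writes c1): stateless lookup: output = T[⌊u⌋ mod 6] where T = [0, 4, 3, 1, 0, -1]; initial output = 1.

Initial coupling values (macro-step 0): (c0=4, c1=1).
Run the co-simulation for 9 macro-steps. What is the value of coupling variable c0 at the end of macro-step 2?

c0 at macro-step 2 = 2

macro 1: S0 reads c1=1 → after 3×micro: -2; S1 reads c1=1 → after 2×micro: 4 ⇒ (c0=-2, c1=4)
macro 2: S0 reads c1=4 → after 3×micro: 2; S1 reads c1=4 → after 2×micro: 0 ⇒ (c0=2, c1=0)
macro 3: S0 reads c1=0 → after 3×micro: -2; S1 reads c1=0 → after 2×micro: 0 ⇒ (c0=-2, c1=0)
macro 4: S0 reads c1=0 → after 3×micro: -2; S1 reads c1=0 → after 2×micro: 0 ⇒ (c0=-2, c1=0)
macro 5: S0 reads c1=0 → after 3×micro: -2; S1 reads c1=0 → after 2×micro: 0 ⇒ (c0=-2, c1=0)
macro 6: S0 reads c1=0 → after 3×micro: -2; S1 reads c1=0 → after 2×micro: 0 ⇒ (c0=-2, c1=0)
macro 7: S0 reads c1=0 → after 3×micro: -2; S1 reads c1=0 → after 2×micro: 0 ⇒ (c0=-2, c1=0)
macro 8: S0 reads c1=0 → after 3×micro: -2; S1 reads c1=0 → after 2×micro: 0 ⇒ (c0=-2, c1=0)
macro 9: S0 reads c1=0 → after 3×micro: -2; S1 reads c1=0 → after 2×micro: 0 ⇒ (c0=-2, c1=0)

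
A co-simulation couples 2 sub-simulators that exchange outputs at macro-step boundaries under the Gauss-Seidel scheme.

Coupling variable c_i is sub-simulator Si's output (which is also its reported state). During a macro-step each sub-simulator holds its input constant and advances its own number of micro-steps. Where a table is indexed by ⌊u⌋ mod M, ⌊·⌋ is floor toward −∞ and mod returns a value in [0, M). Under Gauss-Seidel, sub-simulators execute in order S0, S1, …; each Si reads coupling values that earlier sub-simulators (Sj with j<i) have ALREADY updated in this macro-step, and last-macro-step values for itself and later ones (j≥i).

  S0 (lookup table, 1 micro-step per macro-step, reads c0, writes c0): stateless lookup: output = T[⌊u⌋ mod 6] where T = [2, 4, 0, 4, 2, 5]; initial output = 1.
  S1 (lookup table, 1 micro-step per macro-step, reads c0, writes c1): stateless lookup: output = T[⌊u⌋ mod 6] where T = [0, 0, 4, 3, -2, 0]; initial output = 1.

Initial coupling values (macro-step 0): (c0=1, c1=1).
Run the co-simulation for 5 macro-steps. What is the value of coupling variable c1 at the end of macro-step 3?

c1 at macro-step 3 = 0

macro 1: S0 reads c0=1 → after 1×micro: 4; S1 reads c0=4 → after 1×micro: -2 ⇒ (c0=4, c1=-2)
macro 2: S0 reads c0=4 → after 1×micro: 2; S1 reads c0=2 → after 1×micro: 4 ⇒ (c0=2, c1=4)
macro 3: S0 reads c0=2 → after 1×micro: 0; S1 reads c0=0 → after 1×micro: 0 ⇒ (c0=0, c1=0)
macro 4: S0 reads c0=0 → after 1×micro: 2; S1 reads c0=2 → after 1×micro: 4 ⇒ (c0=2, c1=4)
macro 5: S0 reads c0=2 → after 1×micro: 0; S1 reads c0=0 → after 1×micro: 0 ⇒ (c0=0, c1=0)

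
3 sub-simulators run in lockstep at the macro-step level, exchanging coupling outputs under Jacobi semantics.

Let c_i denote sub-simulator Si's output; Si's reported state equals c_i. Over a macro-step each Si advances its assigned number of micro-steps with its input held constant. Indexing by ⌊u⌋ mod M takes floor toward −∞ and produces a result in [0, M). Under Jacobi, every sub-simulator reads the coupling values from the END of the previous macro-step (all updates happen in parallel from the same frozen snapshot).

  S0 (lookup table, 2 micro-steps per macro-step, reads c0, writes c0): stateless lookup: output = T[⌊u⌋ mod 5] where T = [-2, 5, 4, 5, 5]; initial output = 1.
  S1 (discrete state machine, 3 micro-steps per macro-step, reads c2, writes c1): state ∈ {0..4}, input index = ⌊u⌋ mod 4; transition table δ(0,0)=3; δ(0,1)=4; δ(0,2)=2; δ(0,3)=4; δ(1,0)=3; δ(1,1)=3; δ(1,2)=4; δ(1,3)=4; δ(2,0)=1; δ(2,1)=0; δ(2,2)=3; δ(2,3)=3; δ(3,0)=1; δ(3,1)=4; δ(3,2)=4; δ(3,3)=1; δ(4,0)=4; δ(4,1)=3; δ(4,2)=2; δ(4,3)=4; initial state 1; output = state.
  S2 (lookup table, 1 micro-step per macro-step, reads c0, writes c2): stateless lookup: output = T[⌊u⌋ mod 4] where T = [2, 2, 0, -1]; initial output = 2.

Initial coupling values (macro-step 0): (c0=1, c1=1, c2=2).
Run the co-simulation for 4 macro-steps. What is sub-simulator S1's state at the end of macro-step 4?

macro 1: S0 reads c0=1 → after 2×micro: 5; S1 reads c2=2 → after 3×micro: 3; S2 reads c0=1 → after 1×micro: 2 ⇒ (c0=5, c1=3, c2=2)
macro 2: S0 reads c0=5 → after 2×micro: -2; S1 reads c2=2 → after 3×micro: 3; S2 reads c0=5 → after 1×micro: 2 ⇒ (c0=-2, c1=3, c2=2)
macro 3: S0 reads c0=-2 → after 2×micro: 5; S1 reads c2=2 → after 3×micro: 3; S2 reads c0=-2 → after 1×micro: 0 ⇒ (c0=5, c1=3, c2=0)
macro 4: S0 reads c0=5 → after 2×micro: -2; S1 reads c2=0 → after 3×micro: 1; S2 reads c0=5 → after 1×micro: 2 ⇒ (c0=-2, c1=1, c2=2)

S1 state at macro-step 4 = 1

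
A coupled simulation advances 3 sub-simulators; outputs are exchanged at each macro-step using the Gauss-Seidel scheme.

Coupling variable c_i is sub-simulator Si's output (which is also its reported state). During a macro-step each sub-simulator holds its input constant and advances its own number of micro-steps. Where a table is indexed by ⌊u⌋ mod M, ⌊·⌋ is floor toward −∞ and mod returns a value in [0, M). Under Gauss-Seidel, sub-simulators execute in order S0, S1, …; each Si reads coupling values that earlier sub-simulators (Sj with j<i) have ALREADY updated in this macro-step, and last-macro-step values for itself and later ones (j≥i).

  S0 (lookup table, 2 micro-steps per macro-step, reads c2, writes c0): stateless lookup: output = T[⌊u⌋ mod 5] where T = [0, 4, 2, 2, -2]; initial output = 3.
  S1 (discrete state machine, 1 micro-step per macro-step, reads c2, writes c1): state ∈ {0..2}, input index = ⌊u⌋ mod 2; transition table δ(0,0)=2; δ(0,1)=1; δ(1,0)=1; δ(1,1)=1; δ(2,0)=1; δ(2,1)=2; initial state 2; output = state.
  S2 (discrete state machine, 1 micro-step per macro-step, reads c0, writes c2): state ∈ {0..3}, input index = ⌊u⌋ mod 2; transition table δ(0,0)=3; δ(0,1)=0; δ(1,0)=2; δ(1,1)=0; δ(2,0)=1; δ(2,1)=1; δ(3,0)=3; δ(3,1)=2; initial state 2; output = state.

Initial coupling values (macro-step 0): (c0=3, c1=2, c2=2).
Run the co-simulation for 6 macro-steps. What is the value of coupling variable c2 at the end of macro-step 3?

c2 at macro-step 3 = 1

macro 1: S0 reads c2=2 → after 2×micro: 2; S1 reads c2=2 → after 1×micro: 1; S2 reads c0=2 → after 1×micro: 1 ⇒ (c0=2, c1=1, c2=1)
macro 2: S0 reads c2=1 → after 2×micro: 4; S1 reads c2=1 → after 1×micro: 1; S2 reads c0=4 → after 1×micro: 2 ⇒ (c0=4, c1=1, c2=2)
macro 3: S0 reads c2=2 → after 2×micro: 2; S1 reads c2=2 → after 1×micro: 1; S2 reads c0=2 → after 1×micro: 1 ⇒ (c0=2, c1=1, c2=1)
macro 4: S0 reads c2=1 → after 2×micro: 4; S1 reads c2=1 → after 1×micro: 1; S2 reads c0=4 → after 1×micro: 2 ⇒ (c0=4, c1=1, c2=2)
macro 5: S0 reads c2=2 → after 2×micro: 2; S1 reads c2=2 → after 1×micro: 1; S2 reads c0=2 → after 1×micro: 1 ⇒ (c0=2, c1=1, c2=1)
macro 6: S0 reads c2=1 → after 2×micro: 4; S1 reads c2=1 → after 1×micro: 1; S2 reads c0=4 → after 1×micro: 2 ⇒ (c0=4, c1=1, c2=2)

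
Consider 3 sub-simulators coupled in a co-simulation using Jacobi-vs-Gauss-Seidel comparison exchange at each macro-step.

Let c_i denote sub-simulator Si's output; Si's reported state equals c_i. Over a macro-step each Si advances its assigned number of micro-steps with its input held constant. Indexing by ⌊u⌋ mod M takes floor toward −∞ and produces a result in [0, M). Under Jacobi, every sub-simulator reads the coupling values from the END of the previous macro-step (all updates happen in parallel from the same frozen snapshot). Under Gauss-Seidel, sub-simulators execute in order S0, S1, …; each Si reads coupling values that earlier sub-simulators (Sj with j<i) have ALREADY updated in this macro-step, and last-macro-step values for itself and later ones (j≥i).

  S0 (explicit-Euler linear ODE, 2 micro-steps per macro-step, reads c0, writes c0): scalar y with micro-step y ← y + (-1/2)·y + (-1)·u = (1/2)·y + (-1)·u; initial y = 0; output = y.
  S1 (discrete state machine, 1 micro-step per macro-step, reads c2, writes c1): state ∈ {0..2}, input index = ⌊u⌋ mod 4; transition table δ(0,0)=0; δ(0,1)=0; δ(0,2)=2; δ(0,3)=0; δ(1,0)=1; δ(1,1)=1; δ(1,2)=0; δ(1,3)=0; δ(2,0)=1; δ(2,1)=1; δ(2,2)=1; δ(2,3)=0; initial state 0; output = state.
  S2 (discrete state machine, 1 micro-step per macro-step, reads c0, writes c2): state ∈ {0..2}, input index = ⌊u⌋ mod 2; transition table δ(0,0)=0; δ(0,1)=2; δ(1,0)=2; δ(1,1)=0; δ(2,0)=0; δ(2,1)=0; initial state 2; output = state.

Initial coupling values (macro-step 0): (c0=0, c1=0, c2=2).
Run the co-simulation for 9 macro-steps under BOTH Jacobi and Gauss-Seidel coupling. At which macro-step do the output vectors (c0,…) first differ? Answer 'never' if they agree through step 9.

[Jacobi] macro 1: S0 reads c0=0 → after 2×micro: 0; S1 reads c2=2 → after 1×micro: 2; S2 reads c0=0 → after 1×micro: 0 ⇒ (c0=0, c1=2, c2=0)
[Jacobi] macro 2: S0 reads c0=0 → after 2×micro: 0; S1 reads c2=0 → after 1×micro: 1; S2 reads c0=0 → after 1×micro: 0 ⇒ (c0=0, c1=1, c2=0)
[Jacobi] macro 3: S0 reads c0=0 → after 2×micro: 0; S1 reads c2=0 → after 1×micro: 1; S2 reads c0=0 → after 1×micro: 0 ⇒ (c0=0, c1=1, c2=0)
[Jacobi] macro 4: S0 reads c0=0 → after 2×micro: 0; S1 reads c2=0 → after 1×micro: 1; S2 reads c0=0 → after 1×micro: 0 ⇒ (c0=0, c1=1, c2=0)
[Jacobi] macro 5: S0 reads c0=0 → after 2×micro: 0; S1 reads c2=0 → after 1×micro: 1; S2 reads c0=0 → after 1×micro: 0 ⇒ (c0=0, c1=1, c2=0)
[Jacobi] macro 6: S0 reads c0=0 → after 2×micro: 0; S1 reads c2=0 → after 1×micro: 1; S2 reads c0=0 → after 1×micro: 0 ⇒ (c0=0, c1=1, c2=0)
[Jacobi] macro 7: S0 reads c0=0 → after 2×micro: 0; S1 reads c2=0 → after 1×micro: 1; S2 reads c0=0 → after 1×micro: 0 ⇒ (c0=0, c1=1, c2=0)
[Jacobi] macro 8: S0 reads c0=0 → after 2×micro: 0; S1 reads c2=0 → after 1×micro: 1; S2 reads c0=0 → after 1×micro: 0 ⇒ (c0=0, c1=1, c2=0)
[Jacobi] macro 9: S0 reads c0=0 → after 2×micro: 0; S1 reads c2=0 → after 1×micro: 1; S2 reads c0=0 → after 1×micro: 0 ⇒ (c0=0, c1=1, c2=0)
[Gauss-Seidel] macro 1: S0 reads c0=0 → after 2×micro: 0; S1 reads c2=2 → after 1×micro: 2; S2 reads c0=0 → after 1×micro: 0 ⇒ (c0=0, c1=2, c2=0)
[Gauss-Seidel] macro 2: S0 reads c0=0 → after 2×micro: 0; S1 reads c2=0 → after 1×micro: 1; S2 reads c0=0 → after 1×micro: 0 ⇒ (c0=0, c1=1, c2=0)
[Gauss-Seidel] macro 3: S0 reads c0=0 → after 2×micro: 0; S1 reads c2=0 → after 1×micro: 1; S2 reads c0=0 → after 1×micro: 0 ⇒ (c0=0, c1=1, c2=0)
[Gauss-Seidel] macro 4: S0 reads c0=0 → after 2×micro: 0; S1 reads c2=0 → after 1×micro: 1; S2 reads c0=0 → after 1×micro: 0 ⇒ (c0=0, c1=1, c2=0)
[Gauss-Seidel] macro 5: S0 reads c0=0 → after 2×micro: 0; S1 reads c2=0 → after 1×micro: 1; S2 reads c0=0 → after 1×micro: 0 ⇒ (c0=0, c1=1, c2=0)
[Gauss-Seidel] macro 6: S0 reads c0=0 → after 2×micro: 0; S1 reads c2=0 → after 1×micro: 1; S2 reads c0=0 → after 1×micro: 0 ⇒ (c0=0, c1=1, c2=0)
[Gauss-Seidel] macro 7: S0 reads c0=0 → after 2×micro: 0; S1 reads c2=0 → after 1×micro: 1; S2 reads c0=0 → after 1×micro: 0 ⇒ (c0=0, c1=1, c2=0)
[Gauss-Seidel] macro 8: S0 reads c0=0 → after 2×micro: 0; S1 reads c2=0 → after 1×micro: 1; S2 reads c0=0 → after 1×micro: 0 ⇒ (c0=0, c1=1, c2=0)
[Gauss-Seidel] macro 9: S0 reads c0=0 → after 2×micro: 0; S1 reads c2=0 → after 1×micro: 1; S2 reads c0=0 → after 1×micro: 0 ⇒ (c0=0, c1=1, c2=0)

first divergence at macro-step: never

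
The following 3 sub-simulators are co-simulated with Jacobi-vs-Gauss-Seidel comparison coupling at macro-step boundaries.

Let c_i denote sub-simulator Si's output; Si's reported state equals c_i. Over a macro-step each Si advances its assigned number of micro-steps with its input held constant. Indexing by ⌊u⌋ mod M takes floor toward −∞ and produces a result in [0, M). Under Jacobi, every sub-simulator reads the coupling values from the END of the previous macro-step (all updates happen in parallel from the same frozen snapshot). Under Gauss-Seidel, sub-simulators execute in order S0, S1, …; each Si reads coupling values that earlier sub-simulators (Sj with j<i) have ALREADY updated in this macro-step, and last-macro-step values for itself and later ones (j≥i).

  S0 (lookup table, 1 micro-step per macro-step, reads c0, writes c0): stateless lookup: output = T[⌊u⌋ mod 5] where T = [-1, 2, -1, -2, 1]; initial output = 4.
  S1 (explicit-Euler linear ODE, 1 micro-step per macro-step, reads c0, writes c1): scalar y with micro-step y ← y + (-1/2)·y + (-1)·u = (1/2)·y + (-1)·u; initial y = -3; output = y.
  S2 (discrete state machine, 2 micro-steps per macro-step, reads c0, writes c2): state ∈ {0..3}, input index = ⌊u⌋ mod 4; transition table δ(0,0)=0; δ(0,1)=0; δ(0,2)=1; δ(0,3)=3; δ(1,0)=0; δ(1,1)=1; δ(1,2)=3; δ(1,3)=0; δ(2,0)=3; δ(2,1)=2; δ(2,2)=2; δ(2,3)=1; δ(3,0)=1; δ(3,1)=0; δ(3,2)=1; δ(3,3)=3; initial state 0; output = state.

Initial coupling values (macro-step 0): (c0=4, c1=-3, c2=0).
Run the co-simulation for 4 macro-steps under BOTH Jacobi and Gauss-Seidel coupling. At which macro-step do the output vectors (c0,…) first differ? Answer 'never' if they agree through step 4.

[Jacobi] macro 1: S0 reads c0=4 → after 1×micro: 1; S1 reads c0=4 → after 1×micro: -11/2; S2 reads c0=4 → after 2×micro: 0 ⇒ (c0=1, c1=-11/2, c2=0)
[Jacobi] macro 2: S0 reads c0=1 → after 1×micro: 2; S1 reads c0=1 → after 1×micro: -15/4; S2 reads c0=1 → after 2×micro: 0 ⇒ (c0=2, c1=-15/4, c2=0)
[Jacobi] macro 3: S0 reads c0=2 → after 1×micro: -1; S1 reads c0=2 → after 1×micro: -31/8; S2 reads c0=2 → after 2×micro: 3 ⇒ (c0=-1, c1=-31/8, c2=3)
[Jacobi] macro 4: S0 reads c0=-1 → after 1×micro: 1; S1 reads c0=-1 → after 1×micro: -15/16; S2 reads c0=-1 → after 2×micro: 3 ⇒ (c0=1, c1=-15/16, c2=3)
[Gauss-Seidel] macro 1: S0 reads c0=4 → after 1×micro: 1; S1 reads c0=1 → after 1×micro: -5/2; S2 reads c0=1 → after 2×micro: 0 ⇒ (c0=1, c1=-5/2, c2=0)
[Gauss-Seidel] macro 2: S0 reads c0=1 → after 1×micro: 2; S1 reads c0=2 → after 1×micro: -13/4; S2 reads c0=2 → after 2×micro: 3 ⇒ (c0=2, c1=-13/4, c2=3)
[Gauss-Seidel] macro 3: S0 reads c0=2 → after 1×micro: -1; S1 reads c0=-1 → after 1×micro: -5/8; S2 reads c0=-1 → after 2×micro: 3 ⇒ (c0=-1, c1=-5/8, c2=3)
[Gauss-Seidel] macro 4: S0 reads c0=-1 → after 1×micro: 1; S1 reads c0=1 → after 1×micro: -21/16; S2 reads c0=1 → after 2×micro: 0 ⇒ (c0=1, c1=-21/16, c2=0)

first divergence at macro-step: 1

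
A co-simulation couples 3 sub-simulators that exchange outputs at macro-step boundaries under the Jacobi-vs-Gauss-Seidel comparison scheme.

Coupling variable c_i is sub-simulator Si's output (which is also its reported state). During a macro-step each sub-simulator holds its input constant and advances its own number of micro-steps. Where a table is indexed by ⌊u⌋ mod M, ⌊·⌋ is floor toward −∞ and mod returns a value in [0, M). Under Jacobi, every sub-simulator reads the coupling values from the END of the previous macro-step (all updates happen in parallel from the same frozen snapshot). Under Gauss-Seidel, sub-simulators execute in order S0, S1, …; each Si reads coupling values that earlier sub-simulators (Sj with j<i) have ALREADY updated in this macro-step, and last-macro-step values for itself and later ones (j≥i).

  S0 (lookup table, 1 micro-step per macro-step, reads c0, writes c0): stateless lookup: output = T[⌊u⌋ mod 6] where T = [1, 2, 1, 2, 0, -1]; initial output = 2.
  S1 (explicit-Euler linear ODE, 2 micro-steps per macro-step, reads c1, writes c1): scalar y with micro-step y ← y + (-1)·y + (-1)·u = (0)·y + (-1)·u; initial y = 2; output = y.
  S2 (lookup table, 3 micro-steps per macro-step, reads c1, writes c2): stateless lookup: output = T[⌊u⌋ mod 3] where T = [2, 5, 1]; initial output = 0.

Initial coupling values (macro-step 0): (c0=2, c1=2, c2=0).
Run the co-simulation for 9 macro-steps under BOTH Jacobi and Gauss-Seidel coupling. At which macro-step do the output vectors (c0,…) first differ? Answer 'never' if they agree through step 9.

first divergence at macro-step: 1

[Jacobi] macro 1: S0 reads c0=2 → after 1×micro: 1; S1 reads c1=2 → after 2×micro: -2; S2 reads c1=2 → after 3×micro: 1 ⇒ (c0=1, c1=-2, c2=1)
[Jacobi] macro 2: S0 reads c0=1 → after 1×micro: 2; S1 reads c1=-2 → after 2×micro: 2; S2 reads c1=-2 → after 3×micro: 5 ⇒ (c0=2, c1=2, c2=5)
[Jacobi] macro 3: S0 reads c0=2 → after 1×micro: 1; S1 reads c1=2 → after 2×micro: -2; S2 reads c1=2 → after 3×micro: 1 ⇒ (c0=1, c1=-2, c2=1)
[Jacobi] macro 4: S0 reads c0=1 → after 1×micro: 2; S1 reads c1=-2 → after 2×micro: 2; S2 reads c1=-2 → after 3×micro: 5 ⇒ (c0=2, c1=2, c2=5)
[Jacobi] macro 5: S0 reads c0=2 → after 1×micro: 1; S1 reads c1=2 → after 2×micro: -2; S2 reads c1=2 → after 3×micro: 1 ⇒ (c0=1, c1=-2, c2=1)
[Jacobi] macro 6: S0 reads c0=1 → after 1×micro: 2; S1 reads c1=-2 → after 2×micro: 2; S2 reads c1=-2 → after 3×micro: 5 ⇒ (c0=2, c1=2, c2=5)
[Jacobi] macro 7: S0 reads c0=2 → after 1×micro: 1; S1 reads c1=2 → after 2×micro: -2; S2 reads c1=2 → after 3×micro: 1 ⇒ (c0=1, c1=-2, c2=1)
[Jacobi] macro 8: S0 reads c0=1 → after 1×micro: 2; S1 reads c1=-2 → after 2×micro: 2; S2 reads c1=-2 → after 3×micro: 5 ⇒ (c0=2, c1=2, c2=5)
[Jacobi] macro 9: S0 reads c0=2 → after 1×micro: 1; S1 reads c1=2 → after 2×micro: -2; S2 reads c1=2 → after 3×micro: 1 ⇒ (c0=1, c1=-2, c2=1)
[Gauss-Seidel] macro 1: S0 reads c0=2 → after 1×micro: 1; S1 reads c1=2 → after 2×micro: -2; S2 reads c1=-2 → after 3×micro: 5 ⇒ (c0=1, c1=-2, c2=5)
[Gauss-Seidel] macro 2: S0 reads c0=1 → after 1×micro: 2; S1 reads c1=-2 → after 2×micro: 2; S2 reads c1=2 → after 3×micro: 1 ⇒ (c0=2, c1=2, c2=1)
[Gauss-Seidel] macro 3: S0 reads c0=2 → after 1×micro: 1; S1 reads c1=2 → after 2×micro: -2; S2 reads c1=-2 → after 3×micro: 5 ⇒ (c0=1, c1=-2, c2=5)
[Gauss-Seidel] macro 4: S0 reads c0=1 → after 1×micro: 2; S1 reads c1=-2 → after 2×micro: 2; S2 reads c1=2 → after 3×micro: 1 ⇒ (c0=2, c1=2, c2=1)
[Gauss-Seidel] macro 5: S0 reads c0=2 → after 1×micro: 1; S1 reads c1=2 → after 2×micro: -2; S2 reads c1=-2 → after 3×micro: 5 ⇒ (c0=1, c1=-2, c2=5)
[Gauss-Seidel] macro 6: S0 reads c0=1 → after 1×micro: 2; S1 reads c1=-2 → after 2×micro: 2; S2 reads c1=2 → after 3×micro: 1 ⇒ (c0=2, c1=2, c2=1)
[Gauss-Seidel] macro 7: S0 reads c0=2 → after 1×micro: 1; S1 reads c1=2 → after 2×micro: -2; S2 reads c1=-2 → after 3×micro: 5 ⇒ (c0=1, c1=-2, c2=5)
[Gauss-Seidel] macro 8: S0 reads c0=1 → after 1×micro: 2; S1 reads c1=-2 → after 2×micro: 2; S2 reads c1=2 → after 3×micro: 1 ⇒ (c0=2, c1=2, c2=1)
[Gauss-Seidel] macro 9: S0 reads c0=2 → after 1×micro: 1; S1 reads c1=2 → after 2×micro: -2; S2 reads c1=-2 → after 3×micro: 5 ⇒ (c0=1, c1=-2, c2=5)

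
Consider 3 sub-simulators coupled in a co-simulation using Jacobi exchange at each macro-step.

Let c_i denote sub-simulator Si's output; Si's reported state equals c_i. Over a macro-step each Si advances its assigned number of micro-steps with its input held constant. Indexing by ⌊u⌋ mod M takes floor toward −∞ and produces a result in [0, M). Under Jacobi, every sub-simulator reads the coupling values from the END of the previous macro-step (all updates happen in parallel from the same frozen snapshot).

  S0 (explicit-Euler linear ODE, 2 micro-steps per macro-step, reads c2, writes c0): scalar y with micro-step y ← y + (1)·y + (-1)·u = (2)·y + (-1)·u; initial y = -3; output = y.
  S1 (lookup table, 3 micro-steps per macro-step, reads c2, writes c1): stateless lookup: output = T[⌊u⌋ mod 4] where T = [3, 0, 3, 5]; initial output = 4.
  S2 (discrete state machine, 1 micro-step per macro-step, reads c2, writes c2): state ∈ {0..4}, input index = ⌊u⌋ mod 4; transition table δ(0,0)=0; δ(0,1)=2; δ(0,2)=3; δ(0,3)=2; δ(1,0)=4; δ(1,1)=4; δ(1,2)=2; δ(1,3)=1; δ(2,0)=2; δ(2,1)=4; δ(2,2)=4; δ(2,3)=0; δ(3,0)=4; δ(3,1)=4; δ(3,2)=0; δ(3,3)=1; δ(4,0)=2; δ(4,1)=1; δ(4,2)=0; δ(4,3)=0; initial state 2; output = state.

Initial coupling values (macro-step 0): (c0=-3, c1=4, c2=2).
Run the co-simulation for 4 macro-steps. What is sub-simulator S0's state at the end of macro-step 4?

macro 1: S0 reads c2=2 → after 2×micro: -18; S1 reads c2=2 → after 3×micro: 3; S2 reads c2=2 → after 1×micro: 4 ⇒ (c0=-18, c1=3, c2=4)
macro 2: S0 reads c2=4 → after 2×micro: -84; S1 reads c2=4 → after 3×micro: 3; S2 reads c2=4 → after 1×micro: 2 ⇒ (c0=-84, c1=3, c2=2)
macro 3: S0 reads c2=2 → after 2×micro: -342; S1 reads c2=2 → after 3×micro: 3; S2 reads c2=2 → after 1×micro: 4 ⇒ (c0=-342, c1=3, c2=4)
macro 4: S0 reads c2=4 → after 2×micro: -1380; S1 reads c2=4 → after 3×micro: 3; S2 reads c2=4 → after 1×micro: 2 ⇒ (c0=-1380, c1=3, c2=2)

S0 state at macro-step 4 = -1380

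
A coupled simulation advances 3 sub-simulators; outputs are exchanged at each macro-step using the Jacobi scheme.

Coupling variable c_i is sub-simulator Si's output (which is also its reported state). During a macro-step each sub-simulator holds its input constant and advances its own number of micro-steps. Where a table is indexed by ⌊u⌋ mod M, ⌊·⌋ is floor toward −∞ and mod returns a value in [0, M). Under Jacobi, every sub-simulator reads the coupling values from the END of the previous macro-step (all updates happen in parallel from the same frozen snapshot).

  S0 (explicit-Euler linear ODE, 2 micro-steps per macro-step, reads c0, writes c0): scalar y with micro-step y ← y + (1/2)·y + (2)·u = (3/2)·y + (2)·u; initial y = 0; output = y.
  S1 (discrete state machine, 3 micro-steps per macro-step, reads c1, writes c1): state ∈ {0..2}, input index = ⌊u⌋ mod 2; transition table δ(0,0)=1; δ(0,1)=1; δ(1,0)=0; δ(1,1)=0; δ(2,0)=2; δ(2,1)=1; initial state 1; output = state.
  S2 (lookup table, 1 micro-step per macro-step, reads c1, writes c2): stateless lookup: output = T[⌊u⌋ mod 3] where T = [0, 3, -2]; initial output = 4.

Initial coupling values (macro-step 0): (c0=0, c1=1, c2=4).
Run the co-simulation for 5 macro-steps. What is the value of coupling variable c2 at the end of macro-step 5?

c2 at macro-step 5 = 3

macro 1: S0 reads c0=0 → after 2×micro: 0; S1 reads c1=1 → after 3×micro: 0; S2 reads c1=1 → after 1×micro: 3 ⇒ (c0=0, c1=0, c2=3)
macro 2: S0 reads c0=0 → after 2×micro: 0; S1 reads c1=0 → after 3×micro: 1; S2 reads c1=0 → after 1×micro: 0 ⇒ (c0=0, c1=1, c2=0)
macro 3: S0 reads c0=0 → after 2×micro: 0; S1 reads c1=1 → after 3×micro: 0; S2 reads c1=1 → after 1×micro: 3 ⇒ (c0=0, c1=0, c2=3)
macro 4: S0 reads c0=0 → after 2×micro: 0; S1 reads c1=0 → after 3×micro: 1; S2 reads c1=0 → after 1×micro: 0 ⇒ (c0=0, c1=1, c2=0)
macro 5: S0 reads c0=0 → after 2×micro: 0; S1 reads c1=1 → after 3×micro: 0; S2 reads c1=1 → after 1×micro: 3 ⇒ (c0=0, c1=0, c2=3)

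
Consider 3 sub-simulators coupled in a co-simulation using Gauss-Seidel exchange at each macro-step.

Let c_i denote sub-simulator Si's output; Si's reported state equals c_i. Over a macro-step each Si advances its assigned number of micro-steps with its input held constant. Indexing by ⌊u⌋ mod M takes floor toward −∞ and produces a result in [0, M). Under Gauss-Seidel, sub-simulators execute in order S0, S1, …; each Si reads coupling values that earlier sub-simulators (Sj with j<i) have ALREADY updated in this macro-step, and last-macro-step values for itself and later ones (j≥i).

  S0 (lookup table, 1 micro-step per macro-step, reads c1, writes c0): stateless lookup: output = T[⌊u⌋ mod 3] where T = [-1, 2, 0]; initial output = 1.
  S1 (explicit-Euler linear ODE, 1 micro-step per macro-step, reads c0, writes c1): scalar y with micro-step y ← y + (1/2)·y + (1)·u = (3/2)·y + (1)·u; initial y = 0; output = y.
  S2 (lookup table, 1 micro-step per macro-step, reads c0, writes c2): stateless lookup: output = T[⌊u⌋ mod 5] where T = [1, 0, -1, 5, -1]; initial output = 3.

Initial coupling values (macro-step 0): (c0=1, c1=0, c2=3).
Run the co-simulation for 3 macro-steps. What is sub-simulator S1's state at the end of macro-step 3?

macro 1: S0 reads c1=0 → after 1×micro: -1; S1 reads c0=-1 → after 1×micro: -1; S2 reads c0=-1 → after 1×micro: -1 ⇒ (c0=-1, c1=-1, c2=-1)
macro 2: S0 reads c1=-1 → after 1×micro: 0; S1 reads c0=0 → after 1×micro: -3/2; S2 reads c0=0 → after 1×micro: 1 ⇒ (c0=0, c1=-3/2, c2=1)
macro 3: S0 reads c1=-3/2 → after 1×micro: 2; S1 reads c0=2 → after 1×micro: -1/4; S2 reads c0=2 → after 1×micro: -1 ⇒ (c0=2, c1=-1/4, c2=-1)

S1 state at macro-step 3 = -1/4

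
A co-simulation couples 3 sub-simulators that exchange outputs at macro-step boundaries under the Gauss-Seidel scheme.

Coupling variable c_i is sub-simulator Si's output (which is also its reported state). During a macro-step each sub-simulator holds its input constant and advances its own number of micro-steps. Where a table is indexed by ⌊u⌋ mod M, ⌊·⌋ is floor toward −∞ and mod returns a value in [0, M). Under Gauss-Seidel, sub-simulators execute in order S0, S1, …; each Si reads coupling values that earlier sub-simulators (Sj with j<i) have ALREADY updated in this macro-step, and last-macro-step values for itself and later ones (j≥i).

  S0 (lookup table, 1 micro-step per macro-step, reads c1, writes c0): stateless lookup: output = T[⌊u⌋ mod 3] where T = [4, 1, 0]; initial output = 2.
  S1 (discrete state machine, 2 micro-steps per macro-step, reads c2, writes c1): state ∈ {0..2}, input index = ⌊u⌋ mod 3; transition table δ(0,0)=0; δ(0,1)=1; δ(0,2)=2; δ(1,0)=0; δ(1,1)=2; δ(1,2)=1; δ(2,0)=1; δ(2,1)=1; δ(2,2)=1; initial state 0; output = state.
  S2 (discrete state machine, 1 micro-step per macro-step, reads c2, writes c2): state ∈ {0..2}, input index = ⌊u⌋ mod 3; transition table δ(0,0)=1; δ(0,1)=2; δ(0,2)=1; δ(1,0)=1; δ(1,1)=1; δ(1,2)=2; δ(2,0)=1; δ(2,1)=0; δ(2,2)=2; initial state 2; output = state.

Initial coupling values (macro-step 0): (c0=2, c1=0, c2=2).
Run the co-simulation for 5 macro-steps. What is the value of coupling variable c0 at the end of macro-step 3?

c0 at macro-step 3 = 1

macro 1: S0 reads c1=0 → after 1×micro: 4; S1 reads c2=2 → after 2×micro: 1; S2 reads c2=2 → after 1×micro: 2 ⇒ (c0=4, c1=1, c2=2)
macro 2: S0 reads c1=1 → after 1×micro: 1; S1 reads c2=2 → after 2×micro: 1; S2 reads c2=2 → after 1×micro: 2 ⇒ (c0=1, c1=1, c2=2)
macro 3: S0 reads c1=1 → after 1×micro: 1; S1 reads c2=2 → after 2×micro: 1; S2 reads c2=2 → after 1×micro: 2 ⇒ (c0=1, c1=1, c2=2)
macro 4: S0 reads c1=1 → after 1×micro: 1; S1 reads c2=2 → after 2×micro: 1; S2 reads c2=2 → after 1×micro: 2 ⇒ (c0=1, c1=1, c2=2)
macro 5: S0 reads c1=1 → after 1×micro: 1; S1 reads c2=2 → after 2×micro: 1; S2 reads c2=2 → after 1×micro: 2 ⇒ (c0=1, c1=1, c2=2)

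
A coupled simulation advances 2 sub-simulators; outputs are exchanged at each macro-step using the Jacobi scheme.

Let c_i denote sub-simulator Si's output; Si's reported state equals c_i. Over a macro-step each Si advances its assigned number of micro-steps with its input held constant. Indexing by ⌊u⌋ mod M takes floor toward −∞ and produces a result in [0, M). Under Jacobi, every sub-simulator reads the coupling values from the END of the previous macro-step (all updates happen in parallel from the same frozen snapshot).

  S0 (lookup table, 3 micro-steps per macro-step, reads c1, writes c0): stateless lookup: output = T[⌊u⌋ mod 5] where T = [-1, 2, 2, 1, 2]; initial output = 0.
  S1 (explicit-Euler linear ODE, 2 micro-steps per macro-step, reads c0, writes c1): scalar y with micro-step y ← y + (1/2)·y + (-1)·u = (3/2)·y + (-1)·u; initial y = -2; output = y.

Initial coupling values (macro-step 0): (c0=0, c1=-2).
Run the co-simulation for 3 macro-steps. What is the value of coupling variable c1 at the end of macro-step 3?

c1 at macro-step 3 = -829/32

macro 1: S0 reads c1=-2 → after 3×micro: 1; S1 reads c0=0 → after 2×micro: -9/2 ⇒ (c0=1, c1=-9/2)
macro 2: S0 reads c1=-9/2 → after 3×micro: -1; S1 reads c0=1 → after 2×micro: -101/8 ⇒ (c0=-1, c1=-101/8)
macro 3: S0 reads c1=-101/8 → after 3×micro: 2; S1 reads c0=-1 → after 2×micro: -829/32 ⇒ (c0=2, c1=-829/32)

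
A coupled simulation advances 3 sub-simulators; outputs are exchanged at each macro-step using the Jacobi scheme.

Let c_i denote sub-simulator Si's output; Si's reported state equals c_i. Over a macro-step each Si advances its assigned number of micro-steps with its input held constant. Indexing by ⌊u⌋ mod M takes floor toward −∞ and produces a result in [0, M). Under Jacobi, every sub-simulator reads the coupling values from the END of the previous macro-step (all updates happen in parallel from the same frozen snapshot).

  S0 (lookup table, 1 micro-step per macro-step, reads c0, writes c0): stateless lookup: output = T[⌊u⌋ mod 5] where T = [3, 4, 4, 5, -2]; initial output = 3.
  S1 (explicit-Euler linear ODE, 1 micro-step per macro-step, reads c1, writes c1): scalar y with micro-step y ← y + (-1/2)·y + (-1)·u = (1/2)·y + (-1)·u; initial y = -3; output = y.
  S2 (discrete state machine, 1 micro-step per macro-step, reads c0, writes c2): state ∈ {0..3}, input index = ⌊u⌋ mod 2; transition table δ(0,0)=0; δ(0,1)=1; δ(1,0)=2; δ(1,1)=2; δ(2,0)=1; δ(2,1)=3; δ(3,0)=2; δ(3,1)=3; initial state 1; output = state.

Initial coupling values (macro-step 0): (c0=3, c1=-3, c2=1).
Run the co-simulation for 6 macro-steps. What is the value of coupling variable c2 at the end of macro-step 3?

c2 at macro-step 3 = 3

macro 1: S0 reads c0=3 → after 1×micro: 5; S1 reads c1=-3 → after 1×micro: 3/2; S2 reads c0=3 → after 1×micro: 2 ⇒ (c0=5, c1=3/2, c2=2)
macro 2: S0 reads c0=5 → after 1×micro: 3; S1 reads c1=3/2 → after 1×micro: -3/4; S2 reads c0=5 → after 1×micro: 3 ⇒ (c0=3, c1=-3/4, c2=3)
macro 3: S0 reads c0=3 → after 1×micro: 5; S1 reads c1=-3/4 → after 1×micro: 3/8; S2 reads c0=3 → after 1×micro: 3 ⇒ (c0=5, c1=3/8, c2=3)
macro 4: S0 reads c0=5 → after 1×micro: 3; S1 reads c1=3/8 → after 1×micro: -3/16; S2 reads c0=5 → after 1×micro: 3 ⇒ (c0=3, c1=-3/16, c2=3)
macro 5: S0 reads c0=3 → after 1×micro: 5; S1 reads c1=-3/16 → after 1×micro: 3/32; S2 reads c0=3 → after 1×micro: 3 ⇒ (c0=5, c1=3/32, c2=3)
macro 6: S0 reads c0=5 → after 1×micro: 3; S1 reads c1=3/32 → after 1×micro: -3/64; S2 reads c0=5 → after 1×micro: 3 ⇒ (c0=3, c1=-3/64, c2=3)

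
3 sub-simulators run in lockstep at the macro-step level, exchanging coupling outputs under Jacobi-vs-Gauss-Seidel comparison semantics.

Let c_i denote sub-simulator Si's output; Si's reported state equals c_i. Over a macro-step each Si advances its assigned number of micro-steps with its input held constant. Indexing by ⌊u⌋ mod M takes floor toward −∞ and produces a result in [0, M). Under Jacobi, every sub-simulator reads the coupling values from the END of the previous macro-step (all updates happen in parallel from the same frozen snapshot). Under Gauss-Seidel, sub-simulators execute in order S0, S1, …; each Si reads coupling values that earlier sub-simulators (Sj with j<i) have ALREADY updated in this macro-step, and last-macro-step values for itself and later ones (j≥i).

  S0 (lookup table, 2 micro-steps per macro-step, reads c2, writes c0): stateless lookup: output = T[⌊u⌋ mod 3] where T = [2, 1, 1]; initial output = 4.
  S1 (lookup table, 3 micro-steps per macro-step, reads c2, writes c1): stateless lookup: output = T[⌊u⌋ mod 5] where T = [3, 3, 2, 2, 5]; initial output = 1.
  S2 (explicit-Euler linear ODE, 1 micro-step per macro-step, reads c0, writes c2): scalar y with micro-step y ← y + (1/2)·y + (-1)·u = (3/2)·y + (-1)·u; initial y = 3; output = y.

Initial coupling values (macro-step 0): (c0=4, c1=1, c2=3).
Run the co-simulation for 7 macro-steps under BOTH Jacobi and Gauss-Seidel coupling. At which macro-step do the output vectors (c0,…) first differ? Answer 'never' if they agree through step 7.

[Jacobi] macro 1: S0 reads c2=3 → after 2×micro: 2; S1 reads c2=3 → after 3×micro: 2; S2 reads c0=4 → after 1×micro: 1/2 ⇒ (c0=2, c1=2, c2=1/2)
[Jacobi] macro 2: S0 reads c2=1/2 → after 2×micro: 2; S1 reads c2=1/2 → after 3×micro: 3; S2 reads c0=2 → after 1×micro: -5/4 ⇒ (c0=2, c1=3, c2=-5/4)
[Jacobi] macro 3: S0 reads c2=-5/4 → after 2×micro: 1; S1 reads c2=-5/4 → after 3×micro: 2; S2 reads c0=2 → after 1×micro: -31/8 ⇒ (c0=1, c1=2, c2=-31/8)
[Jacobi] macro 4: S0 reads c2=-31/8 → after 2×micro: 1; S1 reads c2=-31/8 → after 3×micro: 3; S2 reads c0=1 → after 1×micro: -109/16 ⇒ (c0=1, c1=3, c2=-109/16)
[Jacobi] macro 5: S0 reads c2=-109/16 → after 2×micro: 1; S1 reads c2=-109/16 → after 3×micro: 2; S2 reads c0=1 → after 1×micro: -359/32 ⇒ (c0=1, c1=2, c2=-359/32)
[Jacobi] macro 6: S0 reads c2=-359/32 → after 2×micro: 2; S1 reads c2=-359/32 → after 3×micro: 2; S2 reads c0=1 → after 1×micro: -1141/64 ⇒ (c0=2, c1=2, c2=-1141/64)
[Jacobi] macro 7: S0 reads c2=-1141/64 → after 2×micro: 2; S1 reads c2=-1141/64 → after 3×micro: 2; S2 reads c0=2 → after 1×micro: -3679/128 ⇒ (c0=2, c1=2, c2=-3679/128)
[Gauss-Seidel] macro 1: S0 reads c2=3 → after 2×micro: 2; S1 reads c2=3 → after 3×micro: 2; S2 reads c0=2 → after 1×micro: 5/2 ⇒ (c0=2, c1=2, c2=5/2)
[Gauss-Seidel] macro 2: S0 reads c2=5/2 → after 2×micro: 1; S1 reads c2=5/2 → after 3×micro: 2; S2 reads c0=1 → after 1×micro: 11/4 ⇒ (c0=1, c1=2, c2=11/4)
[Gauss-Seidel] macro 3: S0 reads c2=11/4 → after 2×micro: 1; S1 reads c2=11/4 → after 3×micro: 2; S2 reads c0=1 → after 1×micro: 25/8 ⇒ (c0=1, c1=2, c2=25/8)
[Gauss-Seidel] macro 4: S0 reads c2=25/8 → after 2×micro: 2; S1 reads c2=25/8 → after 3×micro: 2; S2 reads c0=2 → after 1×micro: 43/16 ⇒ (c0=2, c1=2, c2=43/16)
[Gauss-Seidel] macro 5: S0 reads c2=43/16 → after 2×micro: 1; S1 reads c2=43/16 → after 3×micro: 2; S2 reads c0=1 → after 1×micro: 97/32 ⇒ (c0=1, c1=2, c2=97/32)
[Gauss-Seidel] macro 6: S0 reads c2=97/32 → after 2×micro: 2; S1 reads c2=97/32 → after 3×micro: 2; S2 reads c0=2 → after 1×micro: 163/64 ⇒ (c0=2, c1=2, c2=163/64)
[Gauss-Seidel] macro 7: S0 reads c2=163/64 → after 2×micro: 1; S1 reads c2=163/64 → after 3×micro: 2; S2 reads c0=1 → after 1×micro: 361/128 ⇒ (c0=1, c1=2, c2=361/128)

first divergence at macro-step: 1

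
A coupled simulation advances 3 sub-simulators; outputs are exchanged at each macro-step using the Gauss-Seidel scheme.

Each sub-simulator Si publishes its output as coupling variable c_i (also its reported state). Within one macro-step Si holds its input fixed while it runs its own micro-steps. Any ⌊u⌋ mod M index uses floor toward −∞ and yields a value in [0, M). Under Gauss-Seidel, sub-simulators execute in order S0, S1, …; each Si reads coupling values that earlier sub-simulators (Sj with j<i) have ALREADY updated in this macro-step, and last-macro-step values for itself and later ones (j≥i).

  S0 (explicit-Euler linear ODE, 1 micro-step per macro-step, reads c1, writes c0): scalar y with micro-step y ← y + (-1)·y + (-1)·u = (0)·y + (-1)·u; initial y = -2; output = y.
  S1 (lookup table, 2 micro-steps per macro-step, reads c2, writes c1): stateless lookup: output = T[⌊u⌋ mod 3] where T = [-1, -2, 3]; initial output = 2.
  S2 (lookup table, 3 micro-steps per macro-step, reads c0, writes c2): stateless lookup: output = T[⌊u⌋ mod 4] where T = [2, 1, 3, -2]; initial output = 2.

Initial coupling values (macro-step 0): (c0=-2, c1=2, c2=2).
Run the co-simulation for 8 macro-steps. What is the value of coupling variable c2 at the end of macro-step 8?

macro 1: S0 reads c1=2 → after 1×micro: -2; S1 reads c2=2 → after 2×micro: 3; S2 reads c0=-2 → after 3×micro: 3 ⇒ (c0=-2, c1=3, c2=3)
macro 2: S0 reads c1=3 → after 1×micro: -3; S1 reads c2=3 → after 2×micro: -1; S2 reads c0=-3 → after 3×micro: 1 ⇒ (c0=-3, c1=-1, c2=1)
macro 3: S0 reads c1=-1 → after 1×micro: 1; S1 reads c2=1 → after 2×micro: -2; S2 reads c0=1 → after 3×micro: 1 ⇒ (c0=1, c1=-2, c2=1)
macro 4: S0 reads c1=-2 → after 1×micro: 2; S1 reads c2=1 → after 2×micro: -2; S2 reads c0=2 → after 3×micro: 3 ⇒ (c0=2, c1=-2, c2=3)
macro 5: S0 reads c1=-2 → after 1×micro: 2; S1 reads c2=3 → after 2×micro: -1; S2 reads c0=2 → after 3×micro: 3 ⇒ (c0=2, c1=-1, c2=3)
macro 6: S0 reads c1=-1 → after 1×micro: 1; S1 reads c2=3 → after 2×micro: -1; S2 reads c0=1 → after 3×micro: 1 ⇒ (c0=1, c1=-1, c2=1)
macro 7: S0 reads c1=-1 → after 1×micro: 1; S1 reads c2=1 → after 2×micro: -2; S2 reads c0=1 → after 3×micro: 1 ⇒ (c0=1, c1=-2, c2=1)
macro 8: S0 reads c1=-2 → after 1×micro: 2; S1 reads c2=1 → after 2×micro: -2; S2 reads c0=2 → after 3×micro: 3 ⇒ (c0=2, c1=-2, c2=3)

c2 at macro-step 8 = 3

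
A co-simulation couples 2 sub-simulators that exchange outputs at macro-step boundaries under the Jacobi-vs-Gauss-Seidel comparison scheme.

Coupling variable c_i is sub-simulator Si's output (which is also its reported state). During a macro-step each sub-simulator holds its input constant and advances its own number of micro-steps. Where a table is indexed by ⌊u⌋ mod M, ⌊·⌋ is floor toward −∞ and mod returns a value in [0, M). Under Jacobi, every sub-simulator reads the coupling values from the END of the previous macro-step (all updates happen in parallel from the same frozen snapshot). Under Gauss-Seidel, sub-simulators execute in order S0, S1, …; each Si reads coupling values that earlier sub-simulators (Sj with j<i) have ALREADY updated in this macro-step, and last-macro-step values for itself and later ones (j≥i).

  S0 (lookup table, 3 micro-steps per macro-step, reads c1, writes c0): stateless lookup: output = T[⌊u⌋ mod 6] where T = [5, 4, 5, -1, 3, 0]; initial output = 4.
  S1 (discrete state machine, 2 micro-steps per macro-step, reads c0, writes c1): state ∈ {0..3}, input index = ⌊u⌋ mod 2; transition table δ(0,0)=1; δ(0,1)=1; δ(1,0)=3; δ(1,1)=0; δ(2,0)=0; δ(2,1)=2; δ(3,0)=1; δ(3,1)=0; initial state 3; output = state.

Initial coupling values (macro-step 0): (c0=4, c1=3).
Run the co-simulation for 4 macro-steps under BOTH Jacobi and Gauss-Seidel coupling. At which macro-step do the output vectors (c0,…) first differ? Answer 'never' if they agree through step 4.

[Jacobi] macro 1: S0 reads c1=3 → after 3×micro: -1; S1 reads c0=4 → after 2×micro: 3 ⇒ (c0=-1, c1=3)
[Jacobi] macro 2: S0 reads c1=3 → after 3×micro: -1; S1 reads c0=-1 → after 2×micro: 1 ⇒ (c0=-1, c1=1)
[Jacobi] macro 3: S0 reads c1=1 → after 3×micro: 4; S1 reads c0=-1 → after 2×micro: 1 ⇒ (c0=4, c1=1)
[Jacobi] macro 4: S0 reads c1=1 → after 3×micro: 4; S1 reads c0=4 → after 2×micro: 1 ⇒ (c0=4, c1=1)
[Gauss-Seidel] macro 1: S0 reads c1=3 → after 3×micro: -1; S1 reads c0=-1 → after 2×micro: 1 ⇒ (c0=-1, c1=1)
[Gauss-Seidel] macro 2: S0 reads c1=1 → after 3×micro: 4; S1 reads c0=4 → after 2×micro: 1 ⇒ (c0=4, c1=1)
[Gauss-Seidel] macro 3: S0 reads c1=1 → after 3×micro: 4; S1 reads c0=4 → after 2×micro: 1 ⇒ (c0=4, c1=1)
[Gauss-Seidel] macro 4: S0 reads c1=1 → after 3×micro: 4; S1 reads c0=4 → after 2×micro: 1 ⇒ (c0=4, c1=1)

first divergence at macro-step: 1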